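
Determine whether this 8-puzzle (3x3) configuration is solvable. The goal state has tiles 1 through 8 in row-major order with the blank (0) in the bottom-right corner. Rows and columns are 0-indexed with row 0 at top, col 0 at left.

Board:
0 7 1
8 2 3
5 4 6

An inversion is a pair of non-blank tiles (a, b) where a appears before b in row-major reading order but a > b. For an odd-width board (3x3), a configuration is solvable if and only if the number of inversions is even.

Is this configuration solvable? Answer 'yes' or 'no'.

Inversions (pairs i<j in row-major order where tile[i] > tile[j] > 0): 12
12 is even, so the puzzle is solvable.

Answer: yes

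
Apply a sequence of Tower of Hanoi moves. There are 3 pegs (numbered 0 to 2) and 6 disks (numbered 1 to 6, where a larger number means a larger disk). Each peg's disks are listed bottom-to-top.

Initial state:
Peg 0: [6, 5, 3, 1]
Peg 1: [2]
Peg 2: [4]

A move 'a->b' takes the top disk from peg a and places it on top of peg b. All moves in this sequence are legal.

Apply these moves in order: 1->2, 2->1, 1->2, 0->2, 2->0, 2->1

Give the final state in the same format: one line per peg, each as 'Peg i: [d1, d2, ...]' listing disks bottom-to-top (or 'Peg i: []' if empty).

After move 1 (1->2):
Peg 0: [6, 5, 3, 1]
Peg 1: []
Peg 2: [4, 2]

After move 2 (2->1):
Peg 0: [6, 5, 3, 1]
Peg 1: [2]
Peg 2: [4]

After move 3 (1->2):
Peg 0: [6, 5, 3, 1]
Peg 1: []
Peg 2: [4, 2]

After move 4 (0->2):
Peg 0: [6, 5, 3]
Peg 1: []
Peg 2: [4, 2, 1]

After move 5 (2->0):
Peg 0: [6, 5, 3, 1]
Peg 1: []
Peg 2: [4, 2]

After move 6 (2->1):
Peg 0: [6, 5, 3, 1]
Peg 1: [2]
Peg 2: [4]

Answer: Peg 0: [6, 5, 3, 1]
Peg 1: [2]
Peg 2: [4]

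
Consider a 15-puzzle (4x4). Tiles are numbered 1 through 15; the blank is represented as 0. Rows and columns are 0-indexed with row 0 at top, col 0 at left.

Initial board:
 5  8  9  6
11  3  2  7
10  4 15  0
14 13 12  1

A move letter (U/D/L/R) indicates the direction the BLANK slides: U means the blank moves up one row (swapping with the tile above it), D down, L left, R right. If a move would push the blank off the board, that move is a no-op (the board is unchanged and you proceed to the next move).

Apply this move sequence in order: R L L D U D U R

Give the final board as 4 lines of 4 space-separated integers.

Answer:  5  8  9  6
11  3  2  7
10  4  0 15
14 13 12  1

Derivation:
After move 1 (R):
 5  8  9  6
11  3  2  7
10  4 15  0
14 13 12  1

After move 2 (L):
 5  8  9  6
11  3  2  7
10  4  0 15
14 13 12  1

After move 3 (L):
 5  8  9  6
11  3  2  7
10  0  4 15
14 13 12  1

After move 4 (D):
 5  8  9  6
11  3  2  7
10 13  4 15
14  0 12  1

After move 5 (U):
 5  8  9  6
11  3  2  7
10  0  4 15
14 13 12  1

After move 6 (D):
 5  8  9  6
11  3  2  7
10 13  4 15
14  0 12  1

After move 7 (U):
 5  8  9  6
11  3  2  7
10  0  4 15
14 13 12  1

After move 8 (R):
 5  8  9  6
11  3  2  7
10  4  0 15
14 13 12  1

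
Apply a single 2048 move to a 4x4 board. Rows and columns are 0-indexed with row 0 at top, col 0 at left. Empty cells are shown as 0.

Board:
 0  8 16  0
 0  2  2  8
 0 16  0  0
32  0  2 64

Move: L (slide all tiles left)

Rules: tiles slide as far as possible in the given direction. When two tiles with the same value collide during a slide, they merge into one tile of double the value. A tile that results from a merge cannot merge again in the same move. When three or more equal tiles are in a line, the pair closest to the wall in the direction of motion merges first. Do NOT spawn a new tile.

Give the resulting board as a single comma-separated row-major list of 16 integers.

Answer: 8, 16, 0, 0, 4, 8, 0, 0, 16, 0, 0, 0, 32, 2, 64, 0

Derivation:
Slide left:
row 0: [0, 8, 16, 0] -> [8, 16, 0, 0]
row 1: [0, 2, 2, 8] -> [4, 8, 0, 0]
row 2: [0, 16, 0, 0] -> [16, 0, 0, 0]
row 3: [32, 0, 2, 64] -> [32, 2, 64, 0]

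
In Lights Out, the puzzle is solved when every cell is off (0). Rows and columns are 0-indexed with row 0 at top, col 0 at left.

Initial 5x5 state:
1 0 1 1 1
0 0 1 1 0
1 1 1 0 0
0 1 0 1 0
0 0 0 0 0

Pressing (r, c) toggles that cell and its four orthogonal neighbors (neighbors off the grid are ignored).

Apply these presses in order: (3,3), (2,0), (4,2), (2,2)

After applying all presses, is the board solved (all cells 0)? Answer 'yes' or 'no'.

After press 1 at (3,3):
1 0 1 1 1
0 0 1 1 0
1 1 1 1 0
0 1 1 0 1
0 0 0 1 0

After press 2 at (2,0):
1 0 1 1 1
1 0 1 1 0
0 0 1 1 0
1 1 1 0 1
0 0 0 1 0

After press 3 at (4,2):
1 0 1 1 1
1 0 1 1 0
0 0 1 1 0
1 1 0 0 1
0 1 1 0 0

After press 4 at (2,2):
1 0 1 1 1
1 0 0 1 0
0 1 0 0 0
1 1 1 0 1
0 1 1 0 0

Lights still on: 13

Answer: no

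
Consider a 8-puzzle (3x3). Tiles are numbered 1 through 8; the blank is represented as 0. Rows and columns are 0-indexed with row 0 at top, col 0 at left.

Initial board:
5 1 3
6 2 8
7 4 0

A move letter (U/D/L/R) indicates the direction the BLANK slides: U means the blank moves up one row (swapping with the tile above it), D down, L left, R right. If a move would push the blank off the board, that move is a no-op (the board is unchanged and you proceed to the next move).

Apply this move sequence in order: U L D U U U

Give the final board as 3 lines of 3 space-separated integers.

After move 1 (U):
5 1 3
6 2 0
7 4 8

After move 2 (L):
5 1 3
6 0 2
7 4 8

After move 3 (D):
5 1 3
6 4 2
7 0 8

After move 4 (U):
5 1 3
6 0 2
7 4 8

After move 5 (U):
5 0 3
6 1 2
7 4 8

After move 6 (U):
5 0 3
6 1 2
7 4 8

Answer: 5 0 3
6 1 2
7 4 8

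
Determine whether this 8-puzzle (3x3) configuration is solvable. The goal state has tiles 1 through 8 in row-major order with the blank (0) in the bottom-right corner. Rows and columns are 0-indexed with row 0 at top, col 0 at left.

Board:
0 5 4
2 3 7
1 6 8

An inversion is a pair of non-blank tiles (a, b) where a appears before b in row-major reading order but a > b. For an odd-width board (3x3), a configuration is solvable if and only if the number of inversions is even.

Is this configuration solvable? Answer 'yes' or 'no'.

Answer: no

Derivation:
Inversions (pairs i<j in row-major order where tile[i] > tile[j] > 0): 11
11 is odd, so the puzzle is not solvable.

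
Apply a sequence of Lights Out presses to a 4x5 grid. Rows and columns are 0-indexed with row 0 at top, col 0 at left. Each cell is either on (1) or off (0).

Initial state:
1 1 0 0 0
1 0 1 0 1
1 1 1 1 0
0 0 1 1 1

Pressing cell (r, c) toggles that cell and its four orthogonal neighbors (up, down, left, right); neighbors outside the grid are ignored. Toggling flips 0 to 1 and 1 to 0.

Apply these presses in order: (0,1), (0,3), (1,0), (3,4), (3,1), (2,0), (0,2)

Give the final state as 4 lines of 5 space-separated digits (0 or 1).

After press 1 at (0,1):
0 0 1 0 0
1 1 1 0 1
1 1 1 1 0
0 0 1 1 1

After press 2 at (0,3):
0 0 0 1 1
1 1 1 1 1
1 1 1 1 0
0 0 1 1 1

After press 3 at (1,0):
1 0 0 1 1
0 0 1 1 1
0 1 1 1 0
0 0 1 1 1

After press 4 at (3,4):
1 0 0 1 1
0 0 1 1 1
0 1 1 1 1
0 0 1 0 0

After press 5 at (3,1):
1 0 0 1 1
0 0 1 1 1
0 0 1 1 1
1 1 0 0 0

After press 6 at (2,0):
1 0 0 1 1
1 0 1 1 1
1 1 1 1 1
0 1 0 0 0

After press 7 at (0,2):
1 1 1 0 1
1 0 0 1 1
1 1 1 1 1
0 1 0 0 0

Answer: 1 1 1 0 1
1 0 0 1 1
1 1 1 1 1
0 1 0 0 0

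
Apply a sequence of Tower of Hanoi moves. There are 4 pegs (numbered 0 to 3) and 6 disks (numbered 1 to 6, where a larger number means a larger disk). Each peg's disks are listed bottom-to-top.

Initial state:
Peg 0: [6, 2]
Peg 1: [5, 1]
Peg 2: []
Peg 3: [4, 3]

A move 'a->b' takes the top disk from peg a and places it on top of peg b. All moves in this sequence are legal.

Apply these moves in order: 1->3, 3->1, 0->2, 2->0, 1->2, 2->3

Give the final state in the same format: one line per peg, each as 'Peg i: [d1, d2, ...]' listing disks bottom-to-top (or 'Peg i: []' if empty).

Answer: Peg 0: [6, 2]
Peg 1: [5]
Peg 2: []
Peg 3: [4, 3, 1]

Derivation:
After move 1 (1->3):
Peg 0: [6, 2]
Peg 1: [5]
Peg 2: []
Peg 3: [4, 3, 1]

After move 2 (3->1):
Peg 0: [6, 2]
Peg 1: [5, 1]
Peg 2: []
Peg 3: [4, 3]

After move 3 (0->2):
Peg 0: [6]
Peg 1: [5, 1]
Peg 2: [2]
Peg 3: [4, 3]

After move 4 (2->0):
Peg 0: [6, 2]
Peg 1: [5, 1]
Peg 2: []
Peg 3: [4, 3]

After move 5 (1->2):
Peg 0: [6, 2]
Peg 1: [5]
Peg 2: [1]
Peg 3: [4, 3]

After move 6 (2->3):
Peg 0: [6, 2]
Peg 1: [5]
Peg 2: []
Peg 3: [4, 3, 1]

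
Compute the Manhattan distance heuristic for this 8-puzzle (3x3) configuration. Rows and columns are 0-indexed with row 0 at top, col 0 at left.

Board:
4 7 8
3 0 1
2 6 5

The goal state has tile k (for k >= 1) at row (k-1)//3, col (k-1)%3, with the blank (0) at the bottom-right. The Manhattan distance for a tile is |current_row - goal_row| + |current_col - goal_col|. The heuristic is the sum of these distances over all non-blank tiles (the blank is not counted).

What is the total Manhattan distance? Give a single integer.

Answer: 20

Derivation:
Tile 4: (0,0)->(1,0) = 1
Tile 7: (0,1)->(2,0) = 3
Tile 8: (0,2)->(2,1) = 3
Tile 3: (1,0)->(0,2) = 3
Tile 1: (1,2)->(0,0) = 3
Tile 2: (2,0)->(0,1) = 3
Tile 6: (2,1)->(1,2) = 2
Tile 5: (2,2)->(1,1) = 2
Sum: 1 + 3 + 3 + 3 + 3 + 3 + 2 + 2 = 20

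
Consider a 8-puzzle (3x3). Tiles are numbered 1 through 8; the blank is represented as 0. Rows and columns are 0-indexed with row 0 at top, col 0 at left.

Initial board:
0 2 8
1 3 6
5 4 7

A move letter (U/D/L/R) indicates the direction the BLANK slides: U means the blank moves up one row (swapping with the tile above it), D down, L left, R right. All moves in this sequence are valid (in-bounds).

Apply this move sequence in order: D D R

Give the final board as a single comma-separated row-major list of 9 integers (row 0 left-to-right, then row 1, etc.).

Answer: 1, 2, 8, 5, 3, 6, 4, 0, 7

Derivation:
After move 1 (D):
1 2 8
0 3 6
5 4 7

After move 2 (D):
1 2 8
5 3 6
0 4 7

After move 3 (R):
1 2 8
5 3 6
4 0 7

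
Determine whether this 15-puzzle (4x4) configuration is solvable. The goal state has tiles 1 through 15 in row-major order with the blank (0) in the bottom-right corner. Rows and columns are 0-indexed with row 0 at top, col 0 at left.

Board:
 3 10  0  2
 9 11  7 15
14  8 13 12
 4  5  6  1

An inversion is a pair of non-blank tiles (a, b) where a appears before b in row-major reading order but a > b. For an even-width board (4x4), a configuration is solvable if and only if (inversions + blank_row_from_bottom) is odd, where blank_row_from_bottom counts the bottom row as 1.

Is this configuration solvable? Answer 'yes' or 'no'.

Answer: no

Derivation:
Inversions: 58
Blank is in row 0 (0-indexed from top), which is row 4 counting from the bottom (bottom = 1).
58 + 4 = 62, which is even, so the puzzle is not solvable.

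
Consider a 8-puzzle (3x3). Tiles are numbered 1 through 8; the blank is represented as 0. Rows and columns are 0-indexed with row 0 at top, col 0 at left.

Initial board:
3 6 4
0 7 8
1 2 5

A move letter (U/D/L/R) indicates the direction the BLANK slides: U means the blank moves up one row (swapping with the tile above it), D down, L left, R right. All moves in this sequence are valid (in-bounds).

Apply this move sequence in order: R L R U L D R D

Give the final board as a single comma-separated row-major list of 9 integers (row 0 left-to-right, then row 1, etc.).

After move 1 (R):
3 6 4
7 0 8
1 2 5

After move 2 (L):
3 6 4
0 7 8
1 2 5

After move 3 (R):
3 6 4
7 0 8
1 2 5

After move 4 (U):
3 0 4
7 6 8
1 2 5

After move 5 (L):
0 3 4
7 6 8
1 2 5

After move 6 (D):
7 3 4
0 6 8
1 2 5

After move 7 (R):
7 3 4
6 0 8
1 2 5

After move 8 (D):
7 3 4
6 2 8
1 0 5

Answer: 7, 3, 4, 6, 2, 8, 1, 0, 5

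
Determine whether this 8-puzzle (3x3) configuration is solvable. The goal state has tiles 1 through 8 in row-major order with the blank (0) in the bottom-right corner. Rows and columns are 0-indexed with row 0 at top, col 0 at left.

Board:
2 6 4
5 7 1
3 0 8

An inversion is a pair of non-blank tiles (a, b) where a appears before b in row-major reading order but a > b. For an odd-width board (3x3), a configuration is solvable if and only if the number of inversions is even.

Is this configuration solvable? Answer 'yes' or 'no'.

Answer: no

Derivation:
Inversions (pairs i<j in row-major order where tile[i] > tile[j] > 0): 11
11 is odd, so the puzzle is not solvable.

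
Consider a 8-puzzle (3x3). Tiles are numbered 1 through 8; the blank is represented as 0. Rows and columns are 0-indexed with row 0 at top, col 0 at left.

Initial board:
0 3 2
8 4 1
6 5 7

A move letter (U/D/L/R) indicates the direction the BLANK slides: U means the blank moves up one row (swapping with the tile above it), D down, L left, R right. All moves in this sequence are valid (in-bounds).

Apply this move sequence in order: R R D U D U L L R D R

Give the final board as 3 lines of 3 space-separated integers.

Answer: 3 4 2
8 1 0
6 5 7

Derivation:
After move 1 (R):
3 0 2
8 4 1
6 5 7

After move 2 (R):
3 2 0
8 4 1
6 5 7

After move 3 (D):
3 2 1
8 4 0
6 5 7

After move 4 (U):
3 2 0
8 4 1
6 5 7

After move 5 (D):
3 2 1
8 4 0
6 5 7

After move 6 (U):
3 2 0
8 4 1
6 5 7

After move 7 (L):
3 0 2
8 4 1
6 5 7

After move 8 (L):
0 3 2
8 4 1
6 5 7

After move 9 (R):
3 0 2
8 4 1
6 5 7

After move 10 (D):
3 4 2
8 0 1
6 5 7

After move 11 (R):
3 4 2
8 1 0
6 5 7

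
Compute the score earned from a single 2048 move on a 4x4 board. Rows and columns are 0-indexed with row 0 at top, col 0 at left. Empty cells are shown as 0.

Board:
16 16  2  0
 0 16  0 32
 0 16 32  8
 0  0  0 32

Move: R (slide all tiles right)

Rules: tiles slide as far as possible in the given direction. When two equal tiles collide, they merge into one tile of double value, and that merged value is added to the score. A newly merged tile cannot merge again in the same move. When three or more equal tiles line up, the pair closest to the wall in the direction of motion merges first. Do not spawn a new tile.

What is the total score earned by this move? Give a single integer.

Slide right:
row 0: [16, 16, 2, 0] -> [0, 0, 32, 2]  score +32 (running 32)
row 1: [0, 16, 0, 32] -> [0, 0, 16, 32]  score +0 (running 32)
row 2: [0, 16, 32, 8] -> [0, 16, 32, 8]  score +0 (running 32)
row 3: [0, 0, 0, 32] -> [0, 0, 0, 32]  score +0 (running 32)
Board after move:
 0  0 32  2
 0  0 16 32
 0 16 32  8
 0  0  0 32

Answer: 32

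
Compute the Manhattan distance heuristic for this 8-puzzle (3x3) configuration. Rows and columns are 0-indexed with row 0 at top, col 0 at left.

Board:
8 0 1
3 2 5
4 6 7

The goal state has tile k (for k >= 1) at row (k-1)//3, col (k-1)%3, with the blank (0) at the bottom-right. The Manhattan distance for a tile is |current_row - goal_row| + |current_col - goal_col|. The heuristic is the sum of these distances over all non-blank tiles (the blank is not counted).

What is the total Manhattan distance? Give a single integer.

Tile 8: (0,0)->(2,1) = 3
Tile 1: (0,2)->(0,0) = 2
Tile 3: (1,0)->(0,2) = 3
Tile 2: (1,1)->(0,1) = 1
Tile 5: (1,2)->(1,1) = 1
Tile 4: (2,0)->(1,0) = 1
Tile 6: (2,1)->(1,2) = 2
Tile 7: (2,2)->(2,0) = 2
Sum: 3 + 2 + 3 + 1 + 1 + 1 + 2 + 2 = 15

Answer: 15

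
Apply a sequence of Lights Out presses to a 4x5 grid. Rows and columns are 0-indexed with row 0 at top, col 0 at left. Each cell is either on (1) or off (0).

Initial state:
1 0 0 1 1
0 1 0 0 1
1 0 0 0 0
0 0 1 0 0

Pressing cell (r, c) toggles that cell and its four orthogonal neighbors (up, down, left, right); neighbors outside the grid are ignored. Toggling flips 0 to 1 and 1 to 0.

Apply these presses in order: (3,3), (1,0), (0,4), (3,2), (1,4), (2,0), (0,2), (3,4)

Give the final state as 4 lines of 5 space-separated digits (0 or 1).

After press 1 at (3,3):
1 0 0 1 1
0 1 0 0 1
1 0 0 1 0
0 0 0 1 1

After press 2 at (1,0):
0 0 0 1 1
1 0 0 0 1
0 0 0 1 0
0 0 0 1 1

After press 3 at (0,4):
0 0 0 0 0
1 0 0 0 0
0 0 0 1 0
0 0 0 1 1

After press 4 at (3,2):
0 0 0 0 0
1 0 0 0 0
0 0 1 1 0
0 1 1 0 1

After press 5 at (1,4):
0 0 0 0 1
1 0 0 1 1
0 0 1 1 1
0 1 1 0 1

After press 6 at (2,0):
0 0 0 0 1
0 0 0 1 1
1 1 1 1 1
1 1 1 0 1

After press 7 at (0,2):
0 1 1 1 1
0 0 1 1 1
1 1 1 1 1
1 1 1 0 1

After press 8 at (3,4):
0 1 1 1 1
0 0 1 1 1
1 1 1 1 0
1 1 1 1 0

Answer: 0 1 1 1 1
0 0 1 1 1
1 1 1 1 0
1 1 1 1 0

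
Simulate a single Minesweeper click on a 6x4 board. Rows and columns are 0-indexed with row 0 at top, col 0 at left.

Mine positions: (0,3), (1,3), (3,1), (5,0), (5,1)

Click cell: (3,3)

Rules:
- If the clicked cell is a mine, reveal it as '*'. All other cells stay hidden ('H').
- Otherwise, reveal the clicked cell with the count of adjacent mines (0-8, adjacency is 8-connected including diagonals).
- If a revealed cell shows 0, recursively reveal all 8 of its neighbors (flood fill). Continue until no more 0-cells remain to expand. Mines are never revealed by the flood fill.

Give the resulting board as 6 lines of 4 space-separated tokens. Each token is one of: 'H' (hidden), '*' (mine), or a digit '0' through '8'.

H H H H
H H H H
H H 2 1
H H 1 0
H H 2 0
H H 1 0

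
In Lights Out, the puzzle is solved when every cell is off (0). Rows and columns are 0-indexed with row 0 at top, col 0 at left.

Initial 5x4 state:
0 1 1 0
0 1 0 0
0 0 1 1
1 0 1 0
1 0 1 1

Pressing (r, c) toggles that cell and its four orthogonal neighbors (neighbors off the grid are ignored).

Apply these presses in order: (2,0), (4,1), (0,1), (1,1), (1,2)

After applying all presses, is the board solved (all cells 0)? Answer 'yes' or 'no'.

Answer: no

Derivation:
After press 1 at (2,0):
0 1 1 0
1 1 0 0
1 1 1 1
0 0 1 0
1 0 1 1

After press 2 at (4,1):
0 1 1 0
1 1 0 0
1 1 1 1
0 1 1 0
0 1 0 1

After press 3 at (0,1):
1 0 0 0
1 0 0 0
1 1 1 1
0 1 1 0
0 1 0 1

After press 4 at (1,1):
1 1 0 0
0 1 1 0
1 0 1 1
0 1 1 0
0 1 0 1

After press 5 at (1,2):
1 1 1 0
0 0 0 1
1 0 0 1
0 1 1 0
0 1 0 1

Lights still on: 10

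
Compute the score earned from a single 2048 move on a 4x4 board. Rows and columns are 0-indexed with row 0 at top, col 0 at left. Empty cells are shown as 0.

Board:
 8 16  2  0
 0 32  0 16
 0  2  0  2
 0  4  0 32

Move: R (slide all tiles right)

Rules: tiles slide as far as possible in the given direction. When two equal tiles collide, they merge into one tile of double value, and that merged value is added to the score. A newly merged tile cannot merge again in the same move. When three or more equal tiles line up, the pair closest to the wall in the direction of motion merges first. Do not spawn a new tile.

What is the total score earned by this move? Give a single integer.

Slide right:
row 0: [8, 16, 2, 0] -> [0, 8, 16, 2]  score +0 (running 0)
row 1: [0, 32, 0, 16] -> [0, 0, 32, 16]  score +0 (running 0)
row 2: [0, 2, 0, 2] -> [0, 0, 0, 4]  score +4 (running 4)
row 3: [0, 4, 0, 32] -> [0, 0, 4, 32]  score +0 (running 4)
Board after move:
 0  8 16  2
 0  0 32 16
 0  0  0  4
 0  0  4 32

Answer: 4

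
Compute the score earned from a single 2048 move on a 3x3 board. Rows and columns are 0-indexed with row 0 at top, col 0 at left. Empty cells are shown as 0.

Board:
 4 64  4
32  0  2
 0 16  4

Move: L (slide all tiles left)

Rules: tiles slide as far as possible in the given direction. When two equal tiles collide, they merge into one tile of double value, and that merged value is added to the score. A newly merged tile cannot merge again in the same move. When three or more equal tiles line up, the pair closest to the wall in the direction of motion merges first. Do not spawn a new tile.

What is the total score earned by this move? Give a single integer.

Slide left:
row 0: [4, 64, 4] -> [4, 64, 4]  score +0 (running 0)
row 1: [32, 0, 2] -> [32, 2, 0]  score +0 (running 0)
row 2: [0, 16, 4] -> [16, 4, 0]  score +0 (running 0)
Board after move:
 4 64  4
32  2  0
16  4  0

Answer: 0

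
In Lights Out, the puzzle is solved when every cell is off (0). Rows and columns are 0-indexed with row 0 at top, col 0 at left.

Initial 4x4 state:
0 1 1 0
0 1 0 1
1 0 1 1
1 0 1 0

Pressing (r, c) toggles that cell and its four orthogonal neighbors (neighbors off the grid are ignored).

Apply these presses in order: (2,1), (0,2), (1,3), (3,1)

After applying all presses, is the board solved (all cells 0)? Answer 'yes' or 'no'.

Answer: yes

Derivation:
After press 1 at (2,1):
0 1 1 0
0 0 0 1
0 1 0 1
1 1 1 0

After press 2 at (0,2):
0 0 0 1
0 0 1 1
0 1 0 1
1 1 1 0

After press 3 at (1,3):
0 0 0 0
0 0 0 0
0 1 0 0
1 1 1 0

After press 4 at (3,1):
0 0 0 0
0 0 0 0
0 0 0 0
0 0 0 0

Lights still on: 0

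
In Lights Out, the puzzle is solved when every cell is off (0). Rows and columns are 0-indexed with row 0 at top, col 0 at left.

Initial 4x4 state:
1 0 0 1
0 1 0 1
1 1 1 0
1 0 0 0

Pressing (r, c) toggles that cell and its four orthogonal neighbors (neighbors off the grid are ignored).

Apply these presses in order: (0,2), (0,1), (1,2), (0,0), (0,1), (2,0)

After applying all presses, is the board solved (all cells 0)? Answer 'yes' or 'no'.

Answer: yes

Derivation:
After press 1 at (0,2):
1 1 1 0
0 1 1 1
1 1 1 0
1 0 0 0

After press 2 at (0,1):
0 0 0 0
0 0 1 1
1 1 1 0
1 0 0 0

After press 3 at (1,2):
0 0 1 0
0 1 0 0
1 1 0 0
1 0 0 0

After press 4 at (0,0):
1 1 1 0
1 1 0 0
1 1 0 0
1 0 0 0

After press 5 at (0,1):
0 0 0 0
1 0 0 0
1 1 0 0
1 0 0 0

After press 6 at (2,0):
0 0 0 0
0 0 0 0
0 0 0 0
0 0 0 0

Lights still on: 0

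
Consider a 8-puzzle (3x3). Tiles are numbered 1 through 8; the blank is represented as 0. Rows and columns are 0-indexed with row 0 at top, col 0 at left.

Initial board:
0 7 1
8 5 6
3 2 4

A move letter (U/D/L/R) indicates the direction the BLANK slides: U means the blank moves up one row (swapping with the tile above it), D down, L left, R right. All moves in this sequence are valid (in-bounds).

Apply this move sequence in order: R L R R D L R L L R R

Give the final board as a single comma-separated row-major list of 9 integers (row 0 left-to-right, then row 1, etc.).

Answer: 7, 1, 6, 8, 5, 0, 3, 2, 4

Derivation:
After move 1 (R):
7 0 1
8 5 6
3 2 4

After move 2 (L):
0 7 1
8 5 6
3 2 4

After move 3 (R):
7 0 1
8 5 6
3 2 4

After move 4 (R):
7 1 0
8 5 6
3 2 4

After move 5 (D):
7 1 6
8 5 0
3 2 4

After move 6 (L):
7 1 6
8 0 5
3 2 4

After move 7 (R):
7 1 6
8 5 0
3 2 4

After move 8 (L):
7 1 6
8 0 5
3 2 4

After move 9 (L):
7 1 6
0 8 5
3 2 4

After move 10 (R):
7 1 6
8 0 5
3 2 4

After move 11 (R):
7 1 6
8 5 0
3 2 4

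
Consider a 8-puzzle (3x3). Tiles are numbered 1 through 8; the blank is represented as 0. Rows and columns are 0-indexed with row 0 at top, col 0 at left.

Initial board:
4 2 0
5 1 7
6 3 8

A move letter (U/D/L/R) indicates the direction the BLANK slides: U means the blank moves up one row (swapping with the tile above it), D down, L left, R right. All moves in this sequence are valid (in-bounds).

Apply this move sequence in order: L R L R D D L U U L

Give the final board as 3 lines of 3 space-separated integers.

Answer: 0 4 7
5 2 8
6 1 3

Derivation:
After move 1 (L):
4 0 2
5 1 7
6 3 8

After move 2 (R):
4 2 0
5 1 7
6 3 8

After move 3 (L):
4 0 2
5 1 7
6 3 8

After move 4 (R):
4 2 0
5 1 7
6 3 8

After move 5 (D):
4 2 7
5 1 0
6 3 8

After move 6 (D):
4 2 7
5 1 8
6 3 0

After move 7 (L):
4 2 7
5 1 8
6 0 3

After move 8 (U):
4 2 7
5 0 8
6 1 3

After move 9 (U):
4 0 7
5 2 8
6 1 3

After move 10 (L):
0 4 7
5 2 8
6 1 3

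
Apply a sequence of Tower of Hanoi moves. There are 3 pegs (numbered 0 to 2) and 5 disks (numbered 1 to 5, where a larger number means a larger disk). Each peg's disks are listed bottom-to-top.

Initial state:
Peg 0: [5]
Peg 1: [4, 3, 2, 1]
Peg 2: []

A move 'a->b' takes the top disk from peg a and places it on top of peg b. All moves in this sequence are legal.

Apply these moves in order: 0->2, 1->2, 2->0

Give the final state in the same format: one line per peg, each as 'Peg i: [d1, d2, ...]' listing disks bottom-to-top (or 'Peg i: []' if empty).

Answer: Peg 0: [1]
Peg 1: [4, 3, 2]
Peg 2: [5]

Derivation:
After move 1 (0->2):
Peg 0: []
Peg 1: [4, 3, 2, 1]
Peg 2: [5]

After move 2 (1->2):
Peg 0: []
Peg 1: [4, 3, 2]
Peg 2: [5, 1]

After move 3 (2->0):
Peg 0: [1]
Peg 1: [4, 3, 2]
Peg 2: [5]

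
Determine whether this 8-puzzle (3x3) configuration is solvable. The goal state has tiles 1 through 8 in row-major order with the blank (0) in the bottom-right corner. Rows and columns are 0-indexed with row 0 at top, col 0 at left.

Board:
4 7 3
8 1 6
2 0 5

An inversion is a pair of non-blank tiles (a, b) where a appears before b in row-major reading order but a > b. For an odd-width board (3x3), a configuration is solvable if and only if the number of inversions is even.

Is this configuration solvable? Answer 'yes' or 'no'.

Answer: yes

Derivation:
Inversions (pairs i<j in row-major order where tile[i] > tile[j] > 0): 16
16 is even, so the puzzle is solvable.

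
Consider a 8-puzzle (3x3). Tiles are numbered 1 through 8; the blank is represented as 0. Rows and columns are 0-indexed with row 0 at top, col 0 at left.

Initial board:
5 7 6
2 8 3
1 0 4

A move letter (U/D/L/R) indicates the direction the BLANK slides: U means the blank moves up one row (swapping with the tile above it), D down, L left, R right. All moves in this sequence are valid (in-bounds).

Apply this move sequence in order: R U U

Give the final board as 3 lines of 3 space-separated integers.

Answer: 5 7 0
2 8 6
1 4 3

Derivation:
After move 1 (R):
5 7 6
2 8 3
1 4 0

After move 2 (U):
5 7 6
2 8 0
1 4 3

After move 3 (U):
5 7 0
2 8 6
1 4 3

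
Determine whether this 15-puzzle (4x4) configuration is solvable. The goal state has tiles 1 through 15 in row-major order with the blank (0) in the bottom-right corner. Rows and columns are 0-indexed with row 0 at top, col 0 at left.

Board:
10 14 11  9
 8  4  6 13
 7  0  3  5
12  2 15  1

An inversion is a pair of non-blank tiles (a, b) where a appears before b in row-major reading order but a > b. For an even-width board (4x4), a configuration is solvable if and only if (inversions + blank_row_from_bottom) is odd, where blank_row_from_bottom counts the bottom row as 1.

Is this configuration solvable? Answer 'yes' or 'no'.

Inversions: 70
Blank is in row 2 (0-indexed from top), which is row 2 counting from the bottom (bottom = 1).
70 + 2 = 72, which is even, so the puzzle is not solvable.

Answer: no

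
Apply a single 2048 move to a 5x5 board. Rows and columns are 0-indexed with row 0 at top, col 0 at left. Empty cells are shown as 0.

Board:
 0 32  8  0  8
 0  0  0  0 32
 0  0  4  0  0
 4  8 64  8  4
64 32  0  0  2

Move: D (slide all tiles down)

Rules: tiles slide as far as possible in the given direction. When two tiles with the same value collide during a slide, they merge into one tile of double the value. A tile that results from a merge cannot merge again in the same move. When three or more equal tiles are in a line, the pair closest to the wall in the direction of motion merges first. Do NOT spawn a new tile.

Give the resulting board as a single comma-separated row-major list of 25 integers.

Answer: 0, 0, 0, 0, 0, 0, 0, 0, 0, 8, 0, 32, 8, 0, 32, 4, 8, 4, 0, 4, 64, 32, 64, 8, 2

Derivation:
Slide down:
col 0: [0, 0, 0, 4, 64] -> [0, 0, 0, 4, 64]
col 1: [32, 0, 0, 8, 32] -> [0, 0, 32, 8, 32]
col 2: [8, 0, 4, 64, 0] -> [0, 0, 8, 4, 64]
col 3: [0, 0, 0, 8, 0] -> [0, 0, 0, 0, 8]
col 4: [8, 32, 0, 4, 2] -> [0, 8, 32, 4, 2]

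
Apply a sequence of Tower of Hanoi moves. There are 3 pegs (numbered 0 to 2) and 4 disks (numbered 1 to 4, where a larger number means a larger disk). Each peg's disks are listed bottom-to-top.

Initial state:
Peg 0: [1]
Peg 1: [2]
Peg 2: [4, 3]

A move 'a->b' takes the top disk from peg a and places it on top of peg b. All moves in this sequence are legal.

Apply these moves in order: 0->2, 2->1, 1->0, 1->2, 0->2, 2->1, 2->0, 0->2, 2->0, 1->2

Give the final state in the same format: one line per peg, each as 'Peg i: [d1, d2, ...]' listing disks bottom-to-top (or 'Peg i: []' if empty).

Answer: Peg 0: [2]
Peg 1: []
Peg 2: [4, 3, 1]

Derivation:
After move 1 (0->2):
Peg 0: []
Peg 1: [2]
Peg 2: [4, 3, 1]

After move 2 (2->1):
Peg 0: []
Peg 1: [2, 1]
Peg 2: [4, 3]

After move 3 (1->0):
Peg 0: [1]
Peg 1: [2]
Peg 2: [4, 3]

After move 4 (1->2):
Peg 0: [1]
Peg 1: []
Peg 2: [4, 3, 2]

After move 5 (0->2):
Peg 0: []
Peg 1: []
Peg 2: [4, 3, 2, 1]

After move 6 (2->1):
Peg 0: []
Peg 1: [1]
Peg 2: [4, 3, 2]

After move 7 (2->0):
Peg 0: [2]
Peg 1: [1]
Peg 2: [4, 3]

After move 8 (0->2):
Peg 0: []
Peg 1: [1]
Peg 2: [4, 3, 2]

After move 9 (2->0):
Peg 0: [2]
Peg 1: [1]
Peg 2: [4, 3]

After move 10 (1->2):
Peg 0: [2]
Peg 1: []
Peg 2: [4, 3, 1]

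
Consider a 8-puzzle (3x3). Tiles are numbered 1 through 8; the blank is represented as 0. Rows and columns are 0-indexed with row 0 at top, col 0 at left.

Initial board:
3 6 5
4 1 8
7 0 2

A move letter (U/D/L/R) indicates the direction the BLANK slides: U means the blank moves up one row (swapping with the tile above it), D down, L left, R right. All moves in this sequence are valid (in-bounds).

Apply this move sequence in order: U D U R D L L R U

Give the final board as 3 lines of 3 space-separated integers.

After move 1 (U):
3 6 5
4 0 8
7 1 2

After move 2 (D):
3 6 5
4 1 8
7 0 2

After move 3 (U):
3 6 5
4 0 8
7 1 2

After move 4 (R):
3 6 5
4 8 0
7 1 2

After move 5 (D):
3 6 5
4 8 2
7 1 0

After move 6 (L):
3 6 5
4 8 2
7 0 1

After move 7 (L):
3 6 5
4 8 2
0 7 1

After move 8 (R):
3 6 5
4 8 2
7 0 1

After move 9 (U):
3 6 5
4 0 2
7 8 1

Answer: 3 6 5
4 0 2
7 8 1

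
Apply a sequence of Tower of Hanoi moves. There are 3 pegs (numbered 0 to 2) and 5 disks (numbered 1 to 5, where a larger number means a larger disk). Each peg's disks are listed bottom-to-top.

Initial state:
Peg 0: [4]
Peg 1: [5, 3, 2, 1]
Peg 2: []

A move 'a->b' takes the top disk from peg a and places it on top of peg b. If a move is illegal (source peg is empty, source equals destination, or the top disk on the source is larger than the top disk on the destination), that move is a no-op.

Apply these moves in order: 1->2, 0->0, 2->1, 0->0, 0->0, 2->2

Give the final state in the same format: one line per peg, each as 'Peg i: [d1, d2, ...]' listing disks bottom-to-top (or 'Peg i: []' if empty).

After move 1 (1->2):
Peg 0: [4]
Peg 1: [5, 3, 2]
Peg 2: [1]

After move 2 (0->0):
Peg 0: [4]
Peg 1: [5, 3, 2]
Peg 2: [1]

After move 3 (2->1):
Peg 0: [4]
Peg 1: [5, 3, 2, 1]
Peg 2: []

After move 4 (0->0):
Peg 0: [4]
Peg 1: [5, 3, 2, 1]
Peg 2: []

After move 5 (0->0):
Peg 0: [4]
Peg 1: [5, 3, 2, 1]
Peg 2: []

After move 6 (2->2):
Peg 0: [4]
Peg 1: [5, 3, 2, 1]
Peg 2: []

Answer: Peg 0: [4]
Peg 1: [5, 3, 2, 1]
Peg 2: []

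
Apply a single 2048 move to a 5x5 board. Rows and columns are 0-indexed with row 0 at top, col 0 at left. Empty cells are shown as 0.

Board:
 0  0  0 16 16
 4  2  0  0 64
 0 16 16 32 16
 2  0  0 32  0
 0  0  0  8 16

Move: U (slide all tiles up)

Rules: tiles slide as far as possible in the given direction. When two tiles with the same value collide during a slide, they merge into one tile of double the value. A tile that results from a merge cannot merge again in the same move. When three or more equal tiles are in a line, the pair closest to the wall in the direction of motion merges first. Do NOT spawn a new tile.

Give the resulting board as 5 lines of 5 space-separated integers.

Slide up:
col 0: [0, 4, 0, 2, 0] -> [4, 2, 0, 0, 0]
col 1: [0, 2, 16, 0, 0] -> [2, 16, 0, 0, 0]
col 2: [0, 0, 16, 0, 0] -> [16, 0, 0, 0, 0]
col 3: [16, 0, 32, 32, 8] -> [16, 64, 8, 0, 0]
col 4: [16, 64, 16, 0, 16] -> [16, 64, 32, 0, 0]

Answer:  4  2 16 16 16
 2 16  0 64 64
 0  0  0  8 32
 0  0  0  0  0
 0  0  0  0  0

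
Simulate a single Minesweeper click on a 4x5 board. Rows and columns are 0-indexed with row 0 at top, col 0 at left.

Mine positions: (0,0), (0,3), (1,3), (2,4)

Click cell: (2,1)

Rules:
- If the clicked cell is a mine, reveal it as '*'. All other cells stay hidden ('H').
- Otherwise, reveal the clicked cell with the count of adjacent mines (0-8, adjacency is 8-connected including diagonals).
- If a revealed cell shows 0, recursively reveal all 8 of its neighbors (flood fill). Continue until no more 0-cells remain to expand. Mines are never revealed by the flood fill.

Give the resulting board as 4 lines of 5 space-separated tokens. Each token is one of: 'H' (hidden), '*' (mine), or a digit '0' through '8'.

H H H H H
1 1 2 H H
0 0 1 2 H
0 0 0 1 H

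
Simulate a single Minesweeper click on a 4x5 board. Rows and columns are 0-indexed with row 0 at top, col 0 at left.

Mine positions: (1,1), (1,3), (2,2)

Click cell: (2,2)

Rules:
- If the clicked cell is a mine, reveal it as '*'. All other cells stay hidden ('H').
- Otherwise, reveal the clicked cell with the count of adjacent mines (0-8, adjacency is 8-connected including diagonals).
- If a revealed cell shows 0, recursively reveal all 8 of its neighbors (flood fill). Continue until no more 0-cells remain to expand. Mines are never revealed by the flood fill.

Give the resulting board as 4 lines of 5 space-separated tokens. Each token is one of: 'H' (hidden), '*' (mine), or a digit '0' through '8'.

H H H H H
H H H H H
H H * H H
H H H H H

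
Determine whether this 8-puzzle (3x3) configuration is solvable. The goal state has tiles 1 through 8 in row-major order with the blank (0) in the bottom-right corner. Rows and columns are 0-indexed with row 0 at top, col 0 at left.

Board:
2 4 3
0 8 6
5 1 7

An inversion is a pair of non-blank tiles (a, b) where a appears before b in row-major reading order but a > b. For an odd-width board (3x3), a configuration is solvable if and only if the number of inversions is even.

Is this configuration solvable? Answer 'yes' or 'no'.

Inversions (pairs i<j in row-major order where tile[i] > tile[j] > 0): 11
11 is odd, so the puzzle is not solvable.

Answer: no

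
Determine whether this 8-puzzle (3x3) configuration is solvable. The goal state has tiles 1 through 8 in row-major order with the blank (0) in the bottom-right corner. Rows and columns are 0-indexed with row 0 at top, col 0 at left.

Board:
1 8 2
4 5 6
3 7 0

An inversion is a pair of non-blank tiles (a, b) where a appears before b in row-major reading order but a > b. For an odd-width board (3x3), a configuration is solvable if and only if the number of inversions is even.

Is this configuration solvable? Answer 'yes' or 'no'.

Inversions (pairs i<j in row-major order where tile[i] > tile[j] > 0): 9
9 is odd, so the puzzle is not solvable.

Answer: no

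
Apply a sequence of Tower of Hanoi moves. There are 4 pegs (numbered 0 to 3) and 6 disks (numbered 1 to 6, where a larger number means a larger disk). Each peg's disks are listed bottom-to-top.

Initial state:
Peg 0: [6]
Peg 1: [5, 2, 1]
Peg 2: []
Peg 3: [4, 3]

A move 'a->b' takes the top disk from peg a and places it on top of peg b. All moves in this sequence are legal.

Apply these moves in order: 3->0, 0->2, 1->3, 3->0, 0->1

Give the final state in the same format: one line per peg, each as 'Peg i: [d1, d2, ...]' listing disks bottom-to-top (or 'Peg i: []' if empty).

Answer: Peg 0: [6]
Peg 1: [5, 2, 1]
Peg 2: [3]
Peg 3: [4]

Derivation:
After move 1 (3->0):
Peg 0: [6, 3]
Peg 1: [5, 2, 1]
Peg 2: []
Peg 3: [4]

After move 2 (0->2):
Peg 0: [6]
Peg 1: [5, 2, 1]
Peg 2: [3]
Peg 3: [4]

After move 3 (1->3):
Peg 0: [6]
Peg 1: [5, 2]
Peg 2: [3]
Peg 3: [4, 1]

After move 4 (3->0):
Peg 0: [6, 1]
Peg 1: [5, 2]
Peg 2: [3]
Peg 3: [4]

After move 5 (0->1):
Peg 0: [6]
Peg 1: [5, 2, 1]
Peg 2: [3]
Peg 3: [4]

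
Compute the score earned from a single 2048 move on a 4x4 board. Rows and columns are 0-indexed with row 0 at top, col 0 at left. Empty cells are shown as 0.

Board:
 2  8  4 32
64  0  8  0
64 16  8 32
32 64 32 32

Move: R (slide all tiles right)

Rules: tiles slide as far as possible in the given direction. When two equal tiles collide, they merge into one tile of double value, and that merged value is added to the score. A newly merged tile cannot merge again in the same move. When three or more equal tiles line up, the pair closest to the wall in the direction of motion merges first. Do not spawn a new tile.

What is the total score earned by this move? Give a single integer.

Answer: 64

Derivation:
Slide right:
row 0: [2, 8, 4, 32] -> [2, 8, 4, 32]  score +0 (running 0)
row 1: [64, 0, 8, 0] -> [0, 0, 64, 8]  score +0 (running 0)
row 2: [64, 16, 8, 32] -> [64, 16, 8, 32]  score +0 (running 0)
row 3: [32, 64, 32, 32] -> [0, 32, 64, 64]  score +64 (running 64)
Board after move:
 2  8  4 32
 0  0 64  8
64 16  8 32
 0 32 64 64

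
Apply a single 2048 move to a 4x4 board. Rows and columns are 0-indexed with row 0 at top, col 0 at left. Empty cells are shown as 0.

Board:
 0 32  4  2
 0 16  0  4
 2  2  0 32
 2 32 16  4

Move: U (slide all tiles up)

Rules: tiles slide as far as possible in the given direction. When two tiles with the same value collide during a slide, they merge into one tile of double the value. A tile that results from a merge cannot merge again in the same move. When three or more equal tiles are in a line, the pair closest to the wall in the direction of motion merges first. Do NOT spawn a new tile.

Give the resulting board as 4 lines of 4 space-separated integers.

Answer:  4 32  4  2
 0 16 16  4
 0  2  0 32
 0 32  0  4

Derivation:
Slide up:
col 0: [0, 0, 2, 2] -> [4, 0, 0, 0]
col 1: [32, 16, 2, 32] -> [32, 16, 2, 32]
col 2: [4, 0, 0, 16] -> [4, 16, 0, 0]
col 3: [2, 4, 32, 4] -> [2, 4, 32, 4]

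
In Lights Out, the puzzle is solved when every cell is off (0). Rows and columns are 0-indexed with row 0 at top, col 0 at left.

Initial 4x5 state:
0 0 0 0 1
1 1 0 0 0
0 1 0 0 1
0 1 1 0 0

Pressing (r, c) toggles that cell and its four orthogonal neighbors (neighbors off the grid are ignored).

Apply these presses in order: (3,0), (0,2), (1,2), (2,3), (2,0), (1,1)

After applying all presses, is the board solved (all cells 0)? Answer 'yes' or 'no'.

After press 1 at (3,0):
0 0 0 0 1
1 1 0 0 0
1 1 0 0 1
1 0 1 0 0

After press 2 at (0,2):
0 1 1 1 1
1 1 1 0 0
1 1 0 0 1
1 0 1 0 0

After press 3 at (1,2):
0 1 0 1 1
1 0 0 1 0
1 1 1 0 1
1 0 1 0 0

After press 4 at (2,3):
0 1 0 1 1
1 0 0 0 0
1 1 0 1 0
1 0 1 1 0

After press 5 at (2,0):
0 1 0 1 1
0 0 0 0 0
0 0 0 1 0
0 0 1 1 0

After press 6 at (1,1):
0 0 0 1 1
1 1 1 0 0
0 1 0 1 0
0 0 1 1 0

Lights still on: 9

Answer: no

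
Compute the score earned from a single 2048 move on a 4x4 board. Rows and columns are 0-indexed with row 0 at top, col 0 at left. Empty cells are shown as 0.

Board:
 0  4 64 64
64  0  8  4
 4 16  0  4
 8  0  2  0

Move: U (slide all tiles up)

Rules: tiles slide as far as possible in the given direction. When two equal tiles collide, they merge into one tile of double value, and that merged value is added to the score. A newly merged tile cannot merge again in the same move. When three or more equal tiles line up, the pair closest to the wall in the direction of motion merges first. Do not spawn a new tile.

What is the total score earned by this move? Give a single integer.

Answer: 8

Derivation:
Slide up:
col 0: [0, 64, 4, 8] -> [64, 4, 8, 0]  score +0 (running 0)
col 1: [4, 0, 16, 0] -> [4, 16, 0, 0]  score +0 (running 0)
col 2: [64, 8, 0, 2] -> [64, 8, 2, 0]  score +0 (running 0)
col 3: [64, 4, 4, 0] -> [64, 8, 0, 0]  score +8 (running 8)
Board after move:
64  4 64 64
 4 16  8  8
 8  0  2  0
 0  0  0  0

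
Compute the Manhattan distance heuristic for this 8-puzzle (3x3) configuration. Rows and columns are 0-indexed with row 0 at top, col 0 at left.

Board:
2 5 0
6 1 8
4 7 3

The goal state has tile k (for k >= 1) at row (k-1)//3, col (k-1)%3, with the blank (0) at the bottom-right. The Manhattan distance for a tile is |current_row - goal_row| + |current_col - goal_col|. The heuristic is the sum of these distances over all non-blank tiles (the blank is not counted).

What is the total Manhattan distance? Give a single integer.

Tile 2: at (0,0), goal (0,1), distance |0-0|+|0-1| = 1
Tile 5: at (0,1), goal (1,1), distance |0-1|+|1-1| = 1
Tile 6: at (1,0), goal (1,2), distance |1-1|+|0-2| = 2
Tile 1: at (1,1), goal (0,0), distance |1-0|+|1-0| = 2
Tile 8: at (1,2), goal (2,1), distance |1-2|+|2-1| = 2
Tile 4: at (2,0), goal (1,0), distance |2-1|+|0-0| = 1
Tile 7: at (2,1), goal (2,0), distance |2-2|+|1-0| = 1
Tile 3: at (2,2), goal (0,2), distance |2-0|+|2-2| = 2
Sum: 1 + 1 + 2 + 2 + 2 + 1 + 1 + 2 = 12

Answer: 12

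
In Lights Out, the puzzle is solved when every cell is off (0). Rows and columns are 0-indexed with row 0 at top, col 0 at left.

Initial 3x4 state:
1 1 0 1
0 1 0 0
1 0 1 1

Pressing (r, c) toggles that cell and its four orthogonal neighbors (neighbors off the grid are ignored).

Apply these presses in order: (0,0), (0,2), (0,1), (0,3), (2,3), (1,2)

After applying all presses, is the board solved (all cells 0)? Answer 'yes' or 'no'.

After press 1 at (0,0):
0 0 0 1
1 1 0 0
1 0 1 1

After press 2 at (0,2):
0 1 1 0
1 1 1 0
1 0 1 1

After press 3 at (0,1):
1 0 0 0
1 0 1 0
1 0 1 1

After press 4 at (0,3):
1 0 1 1
1 0 1 1
1 0 1 1

After press 5 at (2,3):
1 0 1 1
1 0 1 0
1 0 0 0

After press 6 at (1,2):
1 0 0 1
1 1 0 1
1 0 1 0

Lights still on: 7

Answer: no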